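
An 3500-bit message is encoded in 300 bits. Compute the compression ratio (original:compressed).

Compression ratio = Original / Compressed
= 3500 / 300 = 11.67:1


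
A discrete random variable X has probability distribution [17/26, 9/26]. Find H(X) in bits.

H(X) = -Σ p(x) log₂ p(x)
  -17/26 × log₂(17/26) = 0.4008
  -9/26 × log₂(9/26) = 0.5298
H(X) = 0.9306 bits


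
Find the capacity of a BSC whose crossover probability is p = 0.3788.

For BSC with error probability p:
C = 1 - H(p) where H(p) is binary entropy
H(0.3788) = -0.3788 × log₂(0.3788) - 0.6212 × log₂(0.6212)
H(p) = 0.9572
C = 1 - 0.9572 = 0.0428 bits/use


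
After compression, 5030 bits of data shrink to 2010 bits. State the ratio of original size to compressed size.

Compression ratio = Original / Compressed
= 5030 / 2010 = 2.50:1


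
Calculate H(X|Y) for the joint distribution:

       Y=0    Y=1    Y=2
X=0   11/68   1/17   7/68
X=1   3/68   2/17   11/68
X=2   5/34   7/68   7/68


H(X|Y) = Σ_y p(y) H(X|Y=y)
  p(Y=0) = 6/17, H(X|Y=0) = 1.4171
  p(Y=1) = 19/68, H(X|Y=1) = 1.5294
  p(Y=2) = 25/68, H(X|Y=2) = 1.5496
H(X|Y) = 0.3529×1.4171 + 0.2794×1.5294 + 0.3676×1.5496 = 1.4972 bits


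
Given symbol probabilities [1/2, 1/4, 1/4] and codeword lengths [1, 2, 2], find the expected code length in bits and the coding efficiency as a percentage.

Average length L = Σ p_i × l_i = 1.5000 bits
Entropy H = 1.5000 bits
Efficiency η = H/L × 100% = 100.00%


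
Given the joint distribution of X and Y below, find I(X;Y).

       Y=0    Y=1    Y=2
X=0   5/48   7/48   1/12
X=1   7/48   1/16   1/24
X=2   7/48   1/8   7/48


H(X) = 1.5546, H(Y) = 1.5680, H(X,Y) = 3.0750
I(X;Y) = H(X) + H(Y) - H(X,Y) = 0.0476 bits


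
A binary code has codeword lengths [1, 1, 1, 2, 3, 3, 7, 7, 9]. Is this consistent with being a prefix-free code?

Kraft inequality: Σ 2^(-l_i) ≤ 1 for prefix-free code
Calculating: 2^(-1) + 2^(-1) + 2^(-1) + 2^(-2) + 2^(-3) + 2^(-3) + 2^(-7) + 2^(-7) + 2^(-9)
= 0.5 + 0.5 + 0.5 + 0.25 + 0.125 + 0.125 + 0.0078125 + 0.0078125 + 0.001953125
= 2.0176
Since 2.0176 > 1, prefix-free code does not exist


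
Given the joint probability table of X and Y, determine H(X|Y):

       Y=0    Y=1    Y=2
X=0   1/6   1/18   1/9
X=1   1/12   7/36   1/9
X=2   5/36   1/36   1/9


H(X|Y) = Σ_y p(y) H(X|Y=y)
  p(Y=0) = 7/18, H(X|Y=0) = 1.5306
  p(Y=1) = 5/18, H(X|Y=1) = 1.1568
  p(Y=2) = 1/3, H(X|Y=2) = 1.5850
H(X|Y) = 0.3889×1.5306 + 0.2778×1.1568 + 0.3333×1.5850 = 1.4449 bits


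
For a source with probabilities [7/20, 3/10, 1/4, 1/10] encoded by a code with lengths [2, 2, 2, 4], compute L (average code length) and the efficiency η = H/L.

Average length L = Σ p_i × l_i = 2.2000 bits
Entropy H = 1.8834 bits
Efficiency η = H/L × 100% = 85.61%


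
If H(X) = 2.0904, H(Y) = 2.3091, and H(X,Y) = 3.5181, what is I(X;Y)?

I(X;Y) = H(X) + H(Y) - H(X,Y)
I(X;Y) = 2.0904 + 2.3091 - 3.5181 = 0.8814 bits


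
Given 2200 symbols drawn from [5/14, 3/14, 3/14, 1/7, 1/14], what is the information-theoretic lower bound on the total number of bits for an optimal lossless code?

Entropy H = 2.1560 bits/symbol
Minimum bits = H × n = 2.1560 × 2200
= 4743.13 bits


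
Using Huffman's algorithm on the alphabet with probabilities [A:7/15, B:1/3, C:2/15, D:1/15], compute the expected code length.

Huffman tree construction:
Combine smallest probabilities repeatedly
Resulting codes:
  A: 0 (length 1)
  B: 11 (length 2)
  C: 101 (length 3)
  D: 100 (length 3)
Average length = Σ p(s) × length(s) = 1.7333 bits


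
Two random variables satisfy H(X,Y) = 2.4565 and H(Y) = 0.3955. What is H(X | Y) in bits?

Chain rule: H(X,Y) = H(X|Y) + H(Y)
H(X|Y) = H(X,Y) - H(Y) = 2.4565 - 0.3955 = 2.061 bits


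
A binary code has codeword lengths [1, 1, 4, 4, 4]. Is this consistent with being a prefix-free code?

Kraft inequality: Σ 2^(-l_i) ≤ 1 for prefix-free code
Calculating: 2^(-1) + 2^(-1) + 2^(-4) + 2^(-4) + 2^(-4)
= 0.5 + 0.5 + 0.0625 + 0.0625 + 0.0625
= 1.1875
Since 1.1875 > 1, prefix-free code does not exist


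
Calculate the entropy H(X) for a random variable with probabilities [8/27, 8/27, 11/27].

H(X) = -Σ p(x) log₂ p(x)
  -8/27 × log₂(8/27) = 0.5200
  -8/27 × log₂(8/27) = 0.5200
  -11/27 × log₂(11/27) = 0.5278
H(X) = 1.5677 bits


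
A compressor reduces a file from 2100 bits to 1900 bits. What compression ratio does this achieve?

Compression ratio = Original / Compressed
= 2100 / 1900 = 1.11:1


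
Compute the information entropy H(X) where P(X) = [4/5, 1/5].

H(X) = -Σ p(x) log₂ p(x)
  -4/5 × log₂(4/5) = 0.2575
  -1/5 × log₂(1/5) = 0.4644
H(X) = 0.7219 bits


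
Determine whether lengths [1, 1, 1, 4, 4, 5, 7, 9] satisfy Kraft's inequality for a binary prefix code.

Kraft inequality: Σ 2^(-l_i) ≤ 1 for prefix-free code
Calculating: 2^(-1) + 2^(-1) + 2^(-1) + 2^(-4) + 2^(-4) + 2^(-5) + 2^(-7) + 2^(-9)
= 0.5 + 0.5 + 0.5 + 0.0625 + 0.0625 + 0.03125 + 0.0078125 + 0.001953125
= 1.6660
Since 1.6660 > 1, prefix-free code does not exist


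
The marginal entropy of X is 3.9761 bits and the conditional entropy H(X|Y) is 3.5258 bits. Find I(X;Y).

I(X;Y) = H(X) - H(X|Y)
I(X;Y) = 3.9761 - 3.5258 = 0.4503 bits


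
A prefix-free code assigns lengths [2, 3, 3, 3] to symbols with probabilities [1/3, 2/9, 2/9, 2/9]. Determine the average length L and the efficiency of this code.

Average length L = Σ p_i × l_i = 2.6667 bits
Entropy H = 1.9749 bits
Efficiency η = H/L × 100% = 74.06%


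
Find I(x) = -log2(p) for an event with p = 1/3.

Information content I(x) = -log₂(p(x))
I = -log₂(1/3) = -log₂(0.3333)
I = 1.5850 bits


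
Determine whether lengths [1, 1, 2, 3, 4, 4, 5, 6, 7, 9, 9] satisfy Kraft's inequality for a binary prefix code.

Kraft inequality: Σ 2^(-l_i) ≤ 1 for prefix-free code
Calculating: 2^(-1) + 2^(-1) + 2^(-2) + 2^(-3) + 2^(-4) + 2^(-4) + 2^(-5) + 2^(-6) + 2^(-7) + 2^(-9) + 2^(-9)
= 0.5 + 0.5 + 0.25 + 0.125 + 0.0625 + 0.0625 + 0.03125 + 0.015625 + 0.0078125 + 0.001953125 + 0.001953125
= 1.5586
Since 1.5586 > 1, prefix-free code does not exist


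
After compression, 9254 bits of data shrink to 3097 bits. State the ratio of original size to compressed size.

Compression ratio = Original / Compressed
= 9254 / 3097 = 2.99:1


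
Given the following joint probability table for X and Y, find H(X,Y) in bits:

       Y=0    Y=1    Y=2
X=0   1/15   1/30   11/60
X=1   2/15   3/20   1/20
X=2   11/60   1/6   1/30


H(X,Y) = -Σ p(x,y) log₂ p(x,y)
  p(0,0)=1/15: -0.0667 × log₂(0.0667) = 0.2605
  p(0,1)=1/30: -0.0333 × log₂(0.0333) = 0.1636
  p(0,2)=11/60: -0.1833 × log₂(0.1833) = 0.4487
  p(1,0)=2/15: -0.1333 × log₂(0.1333) = 0.3876
  p(1,1)=3/20: -0.1500 × log₂(0.1500) = 0.4105
  p(1,2)=1/20: -0.0500 × log₂(0.0500) = 0.2161
  p(2,0)=11/60: -0.1833 × log₂(0.1833) = 0.4487
  p(2,1)=1/6: -0.1667 × log₂(0.1667) = 0.4308
  p(2,2)=1/30: -0.0333 × log₂(0.0333) = 0.1636
H(X,Y) = 2.9300 bits


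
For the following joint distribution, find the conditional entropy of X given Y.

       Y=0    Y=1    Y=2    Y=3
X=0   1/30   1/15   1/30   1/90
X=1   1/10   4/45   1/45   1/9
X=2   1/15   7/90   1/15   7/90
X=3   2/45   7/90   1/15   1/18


H(X|Y) = Σ_y p(y) H(X|Y=y)
  p(Y=0) = 11/45, H(X|Y=0) = 1.8779
  p(Y=1) = 14/45, H(X|Y=1) = 1.9926
  p(Y=2) = 17/90, H(X|Y=2) = 1.8654
  p(Y=3) = 23/90, H(X|Y=3) = 1.7201
H(X|Y) = 0.2444×1.8779 + 0.3111×1.9926 + 0.1889×1.8654 + 0.2556×1.7201 = 1.8709 bits


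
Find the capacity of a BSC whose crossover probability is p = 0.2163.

For BSC with error probability p:
C = 1 - H(p) where H(p) is binary entropy
H(0.2163) = -0.2163 × log₂(0.2163) - 0.7837 × log₂(0.7837)
H(p) = 0.7534
C = 1 - 0.7534 = 0.2466 bits/use


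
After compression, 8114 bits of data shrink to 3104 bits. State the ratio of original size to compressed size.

Compression ratio = Original / Compressed
= 8114 / 3104 = 2.61:1


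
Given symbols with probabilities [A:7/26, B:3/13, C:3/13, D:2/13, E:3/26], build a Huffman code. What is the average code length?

Huffman tree construction:
Combine smallest probabilities repeatedly
Resulting codes:
  A: 10 (length 2)
  B: 00 (length 2)
  C: 01 (length 2)
  D: 111 (length 3)
  E: 110 (length 3)
Average length = Σ p(s) × length(s) = 2.2692 bits


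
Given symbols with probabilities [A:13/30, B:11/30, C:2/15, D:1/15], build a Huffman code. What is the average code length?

Huffman tree construction:
Combine smallest probabilities repeatedly
Resulting codes:
  A: 0 (length 1)
  B: 11 (length 2)
  C: 101 (length 3)
  D: 100 (length 3)
Average length = Σ p(s) × length(s) = 1.7667 bits


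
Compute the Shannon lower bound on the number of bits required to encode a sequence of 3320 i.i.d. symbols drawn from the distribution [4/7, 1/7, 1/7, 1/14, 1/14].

Entropy H = 1.8074 bits/symbol
Minimum bits = H × n = 1.8074 × 3320
= 6000.42 bits


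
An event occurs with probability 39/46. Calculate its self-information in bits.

Information content I(x) = -log₂(p(x))
I = -log₂(39/46) = -log₂(0.8478)
I = 0.2382 bits


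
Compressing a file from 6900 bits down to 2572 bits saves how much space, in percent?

Space savings = (1 - Compressed/Original) × 100%
= (1 - 2572/6900) × 100%
= 62.72%


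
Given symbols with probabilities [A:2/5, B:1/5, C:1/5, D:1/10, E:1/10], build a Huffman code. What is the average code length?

Huffman tree construction:
Combine smallest probabilities repeatedly
Resulting codes:
  A: 11 (length 2)
  B: 00 (length 2)
  C: 01 (length 2)
  D: 100 (length 3)
  E: 101 (length 3)
Average length = Σ p(s) × length(s) = 2.2000 bits


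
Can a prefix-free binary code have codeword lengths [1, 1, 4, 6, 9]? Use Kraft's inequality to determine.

Kraft inequality: Σ 2^(-l_i) ≤ 1 for prefix-free code
Calculating: 2^(-1) + 2^(-1) + 2^(-4) + 2^(-6) + 2^(-9)
= 0.5 + 0.5 + 0.0625 + 0.015625 + 0.001953125
= 1.0801
Since 1.0801 > 1, prefix-free code does not exist


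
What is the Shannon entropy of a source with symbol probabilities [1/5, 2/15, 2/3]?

H(X) = -Σ p(x) log₂ p(x)
  -1/5 × log₂(1/5) = 0.4644
  -2/15 × log₂(2/15) = 0.3876
  -2/3 × log₂(2/3) = 0.3900
H(X) = 1.2419 bits


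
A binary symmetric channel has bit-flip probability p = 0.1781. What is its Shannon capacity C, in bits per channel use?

For BSC with error probability p:
C = 1 - H(p) where H(p) is binary entropy
H(0.1781) = -0.1781 × log₂(0.1781) - 0.8219 × log₂(0.8219)
H(p) = 0.6759
C = 1 - 0.6759 = 0.3241 bits/use


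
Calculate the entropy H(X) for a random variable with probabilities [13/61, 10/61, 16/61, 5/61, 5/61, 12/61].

H(X) = -Σ p(x) log₂ p(x)
  -13/61 × log₂(13/61) = 0.4753
  -10/61 × log₂(10/61) = 0.4277
  -16/61 × log₂(16/61) = 0.5064
  -5/61 × log₂(5/61) = 0.2958
  -5/61 × log₂(5/61) = 0.2958
  -12/61 × log₂(12/61) = 0.4615
H(X) = 2.4625 bits


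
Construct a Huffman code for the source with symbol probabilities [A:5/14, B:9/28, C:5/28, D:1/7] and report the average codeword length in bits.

Huffman tree construction:
Combine smallest probabilities repeatedly
Resulting codes:
  A: 0 (length 1)
  B: 10 (length 2)
  C: 111 (length 3)
  D: 110 (length 3)
Average length = Σ p(s) × length(s) = 1.9643 bits


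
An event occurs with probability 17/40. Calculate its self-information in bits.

Information content I(x) = -log₂(p(x))
I = -log₂(17/40) = -log₂(0.4250)
I = 1.2345 bits


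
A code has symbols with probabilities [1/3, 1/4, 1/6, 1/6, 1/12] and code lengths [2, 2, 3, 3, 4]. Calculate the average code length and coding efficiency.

Average length L = Σ p_i × l_i = 2.5000 bits
Entropy H = 2.1887 bits
Efficiency η = H/L × 100% = 87.55%


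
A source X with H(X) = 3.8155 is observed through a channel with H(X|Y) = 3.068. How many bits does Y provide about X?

I(X;Y) = H(X) - H(X|Y)
I(X;Y) = 3.8155 - 3.068 = 0.7475 bits


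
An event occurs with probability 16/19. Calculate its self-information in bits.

Information content I(x) = -log₂(p(x))
I = -log₂(16/19) = -log₂(0.8421)
I = 0.2479 bits


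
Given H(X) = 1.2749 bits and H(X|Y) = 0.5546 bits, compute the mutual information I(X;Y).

I(X;Y) = H(X) - H(X|Y)
I(X;Y) = 1.2749 - 0.5546 = 0.7203 bits


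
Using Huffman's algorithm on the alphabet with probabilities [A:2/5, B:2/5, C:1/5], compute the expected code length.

Huffman tree construction:
Combine smallest probabilities repeatedly
Resulting codes:
  A: 11 (length 2)
  B: 0 (length 1)
  C: 10 (length 2)
Average length = Σ p(s) × length(s) = 1.6000 bits


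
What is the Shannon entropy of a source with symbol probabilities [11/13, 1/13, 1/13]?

H(X) = -Σ p(x) log₂ p(x)
  -11/13 × log₂(11/13) = 0.2039
  -1/13 × log₂(1/13) = 0.2846
  -1/13 × log₂(1/13) = 0.2846
H(X) = 0.7732 bits


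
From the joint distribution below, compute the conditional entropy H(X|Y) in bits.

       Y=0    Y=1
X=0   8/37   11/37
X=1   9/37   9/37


H(X|Y) = Σ_y p(y) H(X|Y=y)
  p(Y=0) = 17/37, H(X|Y=0) = 0.9975
  p(Y=1) = 20/37, H(X|Y=1) = 0.9928
H(X|Y) = 0.4595×0.9975 + 0.5405×0.9928 = 0.9949 bits


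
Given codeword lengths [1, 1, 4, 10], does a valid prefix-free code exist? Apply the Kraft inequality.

Kraft inequality: Σ 2^(-l_i) ≤ 1 for prefix-free code
Calculating: 2^(-1) + 2^(-1) + 2^(-4) + 2^(-10)
= 0.5 + 0.5 + 0.0625 + 0.0009765625
= 1.0635
Since 1.0635 > 1, prefix-free code does not exist


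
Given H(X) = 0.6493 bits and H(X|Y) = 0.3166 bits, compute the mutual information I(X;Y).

I(X;Y) = H(X) - H(X|Y)
I(X;Y) = 0.6493 - 0.3166 = 0.3327 bits


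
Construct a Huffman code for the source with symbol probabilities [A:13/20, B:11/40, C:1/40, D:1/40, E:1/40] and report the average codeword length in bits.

Huffman tree construction:
Combine smallest probabilities repeatedly
Resulting codes:
  A: 1 (length 1)
  B: 01 (length 2)
  C: 0010 (length 4)
  D: 0011 (length 4)
  E: 000 (length 3)
Average length = Σ p(s) × length(s) = 1.4750 bits


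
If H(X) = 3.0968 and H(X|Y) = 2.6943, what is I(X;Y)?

I(X;Y) = H(X) - H(X|Y)
I(X;Y) = 3.0968 - 2.6943 = 0.4025 bits


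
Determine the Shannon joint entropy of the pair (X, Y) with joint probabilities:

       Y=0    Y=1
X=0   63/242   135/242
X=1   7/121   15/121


H(X,Y) = -Σ p(x,y) log₂ p(x,y)
  p(0,0)=63/242: -0.2603 × log₂(0.2603) = 0.5055
  p(0,1)=135/242: -0.5579 × log₂(0.5579) = 0.4697
  p(1,0)=7/121: -0.0579 × log₂(0.0579) = 0.2379
  p(1,1)=15/121: -0.1240 × log₂(0.1240) = 0.3734
H(X,Y) = 1.5864 bits


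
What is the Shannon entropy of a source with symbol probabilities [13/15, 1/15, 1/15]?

H(X) = -Σ p(x) log₂ p(x)
  -13/15 × log₂(13/15) = 0.1789
  -1/15 × log₂(1/15) = 0.2605
  -1/15 × log₂(1/15) = 0.2605
H(X) = 0.6998 bits


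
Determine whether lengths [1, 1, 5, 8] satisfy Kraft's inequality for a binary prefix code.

Kraft inequality: Σ 2^(-l_i) ≤ 1 for prefix-free code
Calculating: 2^(-1) + 2^(-1) + 2^(-5) + 2^(-8)
= 0.5 + 0.5 + 0.03125 + 0.00390625
= 1.0352
Since 1.0352 > 1, prefix-free code does not exist


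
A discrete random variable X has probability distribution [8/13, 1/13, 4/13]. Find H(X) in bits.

H(X) = -Σ p(x) log₂ p(x)
  -8/13 × log₂(8/13) = 0.4310
  -1/13 × log₂(1/13) = 0.2846
  -4/13 × log₂(4/13) = 0.5232
H(X) = 1.2389 bits


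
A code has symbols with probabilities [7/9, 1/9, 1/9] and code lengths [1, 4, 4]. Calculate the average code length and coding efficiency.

Average length L = Σ p_i × l_i = 1.6667 bits
Entropy H = 0.9864 bits
Efficiency η = H/L × 100% = 59.19%


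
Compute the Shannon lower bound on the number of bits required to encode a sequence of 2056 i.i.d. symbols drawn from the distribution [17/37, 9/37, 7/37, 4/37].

Entropy H = 1.8130 bits/symbol
Minimum bits = H × n = 1.8130 × 2056
= 3727.59 bits


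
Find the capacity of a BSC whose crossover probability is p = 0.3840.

For BSC with error probability p:
C = 1 - H(p) where H(p) is binary entropy
H(0.3840) = -0.3840 × log₂(0.3840) - 0.6160 × log₂(0.6160)
H(p) = 0.9608
C = 1 - 0.9608 = 0.0392 bits/use


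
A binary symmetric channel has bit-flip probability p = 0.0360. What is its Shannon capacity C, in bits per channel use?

For BSC with error probability p:
C = 1 - H(p) where H(p) is binary entropy
H(0.0360) = -0.0360 × log₂(0.0360) - 0.9640 × log₂(0.9640)
H(p) = 0.2236
C = 1 - 0.2236 = 0.7764 bits/use


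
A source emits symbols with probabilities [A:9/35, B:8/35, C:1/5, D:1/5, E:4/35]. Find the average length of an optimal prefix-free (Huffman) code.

Huffman tree construction:
Combine smallest probabilities repeatedly
Resulting codes:
  A: 10 (length 2)
  B: 01 (length 2)
  C: 111 (length 3)
  D: 00 (length 2)
  E: 110 (length 3)
Average length = Σ p(s) × length(s) = 2.3143 bits


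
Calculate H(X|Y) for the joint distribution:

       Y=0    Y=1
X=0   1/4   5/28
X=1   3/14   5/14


H(X|Y) = Σ_y p(y) H(X|Y=y)
  p(Y=0) = 13/28, H(X|Y=0) = 0.9957
  p(Y=1) = 15/28, H(X|Y=1) = 0.9183
H(X|Y) = 0.4643×0.9957 + 0.5357×0.9183 = 0.9542 bits


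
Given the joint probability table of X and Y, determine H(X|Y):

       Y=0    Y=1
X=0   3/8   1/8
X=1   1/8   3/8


H(X|Y) = Σ_y p(y) H(X|Y=y)
  p(Y=0) = 1/2, H(X|Y=0) = 0.8113
  p(Y=1) = 1/2, H(X|Y=1) = 0.8113
H(X|Y) = 0.5000×0.8113 + 0.5000×0.8113 = 0.8113 bits


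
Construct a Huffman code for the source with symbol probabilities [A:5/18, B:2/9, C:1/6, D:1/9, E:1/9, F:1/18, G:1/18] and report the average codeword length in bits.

Huffman tree construction:
Combine smallest probabilities repeatedly
Resulting codes:
  A: 10 (length 2)
  B: 00 (length 2)
  C: 111 (length 3)
  D: 010 (length 3)
  E: 011 (length 3)
  F: 1100 (length 4)
  G: 1101 (length 4)
Average length = Σ p(s) × length(s) = 2.6111 bits


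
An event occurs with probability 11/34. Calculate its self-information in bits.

Information content I(x) = -log₂(p(x))
I = -log₂(11/34) = -log₂(0.3235)
I = 1.6280 bits


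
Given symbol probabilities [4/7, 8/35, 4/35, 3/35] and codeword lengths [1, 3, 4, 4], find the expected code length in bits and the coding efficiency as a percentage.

Average length L = Σ p_i × l_i = 2.0571 bits
Entropy H = 1.6095 bits
Efficiency η = H/L × 100% = 78.24%


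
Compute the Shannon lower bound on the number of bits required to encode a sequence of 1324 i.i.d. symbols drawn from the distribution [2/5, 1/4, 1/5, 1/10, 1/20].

Entropy H = 2.0414 bits/symbol
Minimum bits = H × n = 2.0414 × 1324
= 2702.87 bits


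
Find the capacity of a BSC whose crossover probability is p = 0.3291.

For BSC with error probability p:
C = 1 - H(p) where H(p) is binary entropy
H(0.3291) = -0.3291 × log₂(0.3291) - 0.6709 × log₂(0.6709)
H(p) = 0.9140
C = 1 - 0.9140 = 0.0860 bits/use


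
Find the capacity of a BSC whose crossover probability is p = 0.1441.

For BSC with error probability p:
C = 1 - H(p) where H(p) is binary entropy
H(0.1441) = -0.1441 × log₂(0.1441) - 0.8559 × log₂(0.8559)
H(p) = 0.5949
C = 1 - 0.5949 = 0.4051 bits/use


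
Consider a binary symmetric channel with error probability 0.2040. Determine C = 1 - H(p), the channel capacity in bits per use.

For BSC with error probability p:
C = 1 - H(p) where H(p) is binary entropy
H(0.2040) = -0.2040 × log₂(0.2040) - 0.7960 × log₂(0.7960)
H(p) = 0.7299
C = 1 - 0.7299 = 0.2701 bits/use


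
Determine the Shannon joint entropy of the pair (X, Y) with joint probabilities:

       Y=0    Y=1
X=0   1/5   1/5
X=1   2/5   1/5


H(X,Y) = -Σ p(x,y) log₂ p(x,y)
  p(0,0)=1/5: -0.2000 × log₂(0.2000) = 0.4644
  p(0,1)=1/5: -0.2000 × log₂(0.2000) = 0.4644
  p(1,0)=2/5: -0.4000 × log₂(0.4000) = 0.5288
  p(1,1)=1/5: -0.2000 × log₂(0.2000) = 0.4644
H(X,Y) = 1.9219 bits


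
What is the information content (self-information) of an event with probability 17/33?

Information content I(x) = -log₂(p(x))
I = -log₂(17/33) = -log₂(0.5152)
I = 0.9569 bits


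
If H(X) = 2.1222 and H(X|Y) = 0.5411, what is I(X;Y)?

I(X;Y) = H(X) - H(X|Y)
I(X;Y) = 2.1222 - 0.5411 = 1.5811 bits


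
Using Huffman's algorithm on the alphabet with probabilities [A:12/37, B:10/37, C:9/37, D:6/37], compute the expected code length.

Huffman tree construction:
Combine smallest probabilities repeatedly
Resulting codes:
  A: 11 (length 2)
  B: 10 (length 2)
  C: 01 (length 2)
  D: 00 (length 2)
Average length = Σ p(s) × length(s) = 2.0000 bits


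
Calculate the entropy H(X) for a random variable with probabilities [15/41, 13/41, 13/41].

H(X) = -Σ p(x) log₂ p(x)
  -15/41 × log₂(15/41) = 0.5307
  -13/41 × log₂(13/41) = 0.5254
  -13/41 × log₂(13/41) = 0.5254
H(X) = 1.5816 bits


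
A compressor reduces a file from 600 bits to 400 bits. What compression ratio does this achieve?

Compression ratio = Original / Compressed
= 600 / 400 = 1.50:1


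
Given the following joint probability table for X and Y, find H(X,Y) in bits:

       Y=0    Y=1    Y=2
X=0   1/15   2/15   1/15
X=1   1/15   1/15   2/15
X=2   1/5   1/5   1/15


H(X,Y) = -Σ p(x,y) log₂ p(x,y)
  p(0,0)=1/15: -0.0667 × log₂(0.0667) = 0.2605
  p(0,1)=2/15: -0.1333 × log₂(0.1333) = 0.3876
  p(0,2)=1/15: -0.0667 × log₂(0.0667) = 0.2605
  p(1,0)=1/15: -0.0667 × log₂(0.0667) = 0.2605
  p(1,1)=1/15: -0.0667 × log₂(0.0667) = 0.2605
  p(1,2)=2/15: -0.1333 × log₂(0.1333) = 0.3876
  p(2,0)=1/5: -0.2000 × log₂(0.2000) = 0.4644
  p(2,1)=1/5: -0.2000 × log₂(0.2000) = 0.4644
  p(2,2)=1/15: -0.0667 × log₂(0.0667) = 0.2605
H(X,Y) = 3.0062 bits


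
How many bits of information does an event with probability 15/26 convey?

Information content I(x) = -log₂(p(x))
I = -log₂(15/26) = -log₂(0.5769)
I = 0.7935 bits


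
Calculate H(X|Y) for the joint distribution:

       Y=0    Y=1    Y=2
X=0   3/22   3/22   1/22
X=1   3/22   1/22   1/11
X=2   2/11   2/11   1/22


H(X|Y) = Σ_y p(y) H(X|Y=y)
  p(Y=0) = 5/11, H(X|Y=0) = 1.5710
  p(Y=1) = 4/11, H(X|Y=1) = 1.4056
  p(Y=2) = 2/11, H(X|Y=2) = 1.5000
H(X|Y) = 0.4545×1.5710 + 0.3636×1.4056 + 0.1818×1.5000 = 1.4979 bits


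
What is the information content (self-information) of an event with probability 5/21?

Information content I(x) = -log₂(p(x))
I = -log₂(5/21) = -log₂(0.2381)
I = 2.0704 bits


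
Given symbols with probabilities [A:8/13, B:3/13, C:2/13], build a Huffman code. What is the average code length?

Huffman tree construction:
Combine smallest probabilities repeatedly
Resulting codes:
  A: 1 (length 1)
  B: 01 (length 2)
  C: 00 (length 2)
Average length = Σ p(s) × length(s) = 1.3846 bits


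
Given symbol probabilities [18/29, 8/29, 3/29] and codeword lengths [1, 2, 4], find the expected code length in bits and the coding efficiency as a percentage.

Average length L = Σ p_i × l_i = 1.5862 bits
Entropy H = 1.2782 bits
Efficiency η = H/L × 100% = 80.58%


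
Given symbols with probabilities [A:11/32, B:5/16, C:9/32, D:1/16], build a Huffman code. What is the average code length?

Huffman tree construction:
Combine smallest probabilities repeatedly
Resulting codes:
  A: 11 (length 2)
  B: 10 (length 2)
  C: 01 (length 2)
  D: 00 (length 2)
Average length = Σ p(s) × length(s) = 2.0000 bits


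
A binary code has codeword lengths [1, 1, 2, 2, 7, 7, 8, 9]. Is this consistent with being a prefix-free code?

Kraft inequality: Σ 2^(-l_i) ≤ 1 for prefix-free code
Calculating: 2^(-1) + 2^(-1) + 2^(-2) + 2^(-2) + 2^(-7) + 2^(-7) + 2^(-8) + 2^(-9)
= 0.5 + 0.5 + 0.25 + 0.25 + 0.0078125 + 0.0078125 + 0.00390625 + 0.001953125
= 1.5215
Since 1.5215 > 1, prefix-free code does not exist


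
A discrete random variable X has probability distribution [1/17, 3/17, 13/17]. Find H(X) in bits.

H(X) = -Σ p(x) log₂ p(x)
  -1/17 × log₂(1/17) = 0.2404
  -3/17 × log₂(3/17) = 0.4416
  -13/17 × log₂(13/17) = 0.2960
H(X) = 0.9780 bits


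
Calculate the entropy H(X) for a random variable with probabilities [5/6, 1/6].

H(X) = -Σ p(x) log₂ p(x)
  -5/6 × log₂(5/6) = 0.2192
  -1/6 × log₂(1/6) = 0.4308
H(X) = 0.6500 bits


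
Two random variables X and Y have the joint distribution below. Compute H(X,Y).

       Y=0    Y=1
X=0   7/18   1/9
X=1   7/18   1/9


H(X,Y) = -Σ p(x,y) log₂ p(x,y)
  p(0,0)=7/18: -0.3889 × log₂(0.3889) = 0.5299
  p(0,1)=1/9: -0.1111 × log₂(0.1111) = 0.3522
  p(1,0)=7/18: -0.3889 × log₂(0.3889) = 0.5299
  p(1,1)=1/9: -0.1111 × log₂(0.1111) = 0.3522
H(X,Y) = 1.7642 bits


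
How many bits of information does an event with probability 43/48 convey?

Information content I(x) = -log₂(p(x))
I = -log₂(43/48) = -log₂(0.8958)
I = 0.1587 bits


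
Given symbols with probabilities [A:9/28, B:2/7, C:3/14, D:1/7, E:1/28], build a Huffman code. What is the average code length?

Huffman tree construction:
Combine smallest probabilities repeatedly
Resulting codes:
  A: 11 (length 2)
  B: 10 (length 2)
  C: 01 (length 2)
  D: 001 (length 3)
  E: 000 (length 3)
Average length = Σ p(s) × length(s) = 2.1786 bits


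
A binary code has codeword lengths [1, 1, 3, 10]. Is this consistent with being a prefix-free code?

Kraft inequality: Σ 2^(-l_i) ≤ 1 for prefix-free code
Calculating: 2^(-1) + 2^(-1) + 2^(-3) + 2^(-10)
= 0.5 + 0.5 + 0.125 + 0.0009765625
= 1.1260
Since 1.1260 > 1, prefix-free code does not exist


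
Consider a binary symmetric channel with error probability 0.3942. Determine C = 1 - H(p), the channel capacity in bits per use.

For BSC with error probability p:
C = 1 - H(p) where H(p) is binary entropy
H(0.3942) = -0.3942 × log₂(0.3942) - 0.6058 × log₂(0.6058)
H(p) = 0.9675
C = 1 - 0.9675 = 0.0325 bits/use


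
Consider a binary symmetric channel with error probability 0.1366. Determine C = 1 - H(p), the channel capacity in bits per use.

For BSC with error probability p:
C = 1 - H(p) where H(p) is binary entropy
H(0.1366) = -0.1366 × log₂(0.1366) - 0.8634 × log₂(0.8634)
H(p) = 0.5753
C = 1 - 0.5753 = 0.4247 bits/use


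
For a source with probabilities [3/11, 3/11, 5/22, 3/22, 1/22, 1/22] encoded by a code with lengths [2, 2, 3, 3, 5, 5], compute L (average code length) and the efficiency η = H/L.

Average length L = Σ p_i × l_i = 2.6364 bits
Entropy H = 2.3056 bits
Efficiency η = H/L × 100% = 87.45%


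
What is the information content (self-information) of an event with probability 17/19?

Information content I(x) = -log₂(p(x))
I = -log₂(17/19) = -log₂(0.8947)
I = 0.1605 bits


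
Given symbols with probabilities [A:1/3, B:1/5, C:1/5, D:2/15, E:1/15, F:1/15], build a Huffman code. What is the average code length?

Huffman tree construction:
Combine smallest probabilities repeatedly
Resulting codes:
  A: 11 (length 2)
  B: 00 (length 2)
  C: 01 (length 2)
  D: 100 (length 3)
  E: 1010 (length 4)
  F: 1011 (length 4)
Average length = Σ p(s) × length(s) = 2.4000 bits


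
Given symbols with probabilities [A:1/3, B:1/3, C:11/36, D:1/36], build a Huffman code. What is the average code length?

Huffman tree construction:
Combine smallest probabilities repeatedly
Resulting codes:
  A: 10 (length 2)
  B: 11 (length 2)
  C: 01 (length 2)
  D: 00 (length 2)
Average length = Σ p(s) × length(s) = 2.0000 bits


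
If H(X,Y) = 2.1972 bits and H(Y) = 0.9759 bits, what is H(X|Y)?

Chain rule: H(X,Y) = H(X|Y) + H(Y)
H(X|Y) = H(X,Y) - H(Y) = 2.1972 - 0.9759 = 1.2213 bits


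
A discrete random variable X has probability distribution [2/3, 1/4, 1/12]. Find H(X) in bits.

H(X) = -Σ p(x) log₂ p(x)
  -2/3 × log₂(2/3) = 0.3900
  -1/4 × log₂(1/4) = 0.5000
  -1/12 × log₂(1/12) = 0.2987
H(X) = 1.1887 bits


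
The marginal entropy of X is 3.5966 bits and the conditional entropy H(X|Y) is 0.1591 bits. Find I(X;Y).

I(X;Y) = H(X) - H(X|Y)
I(X;Y) = 3.5966 - 0.1591 = 3.4375 bits


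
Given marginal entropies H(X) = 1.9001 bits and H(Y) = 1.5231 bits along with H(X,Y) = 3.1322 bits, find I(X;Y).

I(X;Y) = H(X) + H(Y) - H(X,Y)
I(X;Y) = 1.9001 + 1.5231 - 3.1322 = 0.291 bits


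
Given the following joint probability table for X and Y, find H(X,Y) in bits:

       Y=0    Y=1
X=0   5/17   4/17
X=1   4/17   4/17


H(X,Y) = -Σ p(x,y) log₂ p(x,y)
  p(0,0)=5/17: -0.2941 × log₂(0.2941) = 0.5193
  p(0,1)=4/17: -0.2353 × log₂(0.2353) = 0.4912
  p(1,0)=4/17: -0.2353 × log₂(0.2353) = 0.4912
  p(1,1)=4/17: -0.2353 × log₂(0.2353) = 0.4912
H(X,Y) = 1.9928 bits


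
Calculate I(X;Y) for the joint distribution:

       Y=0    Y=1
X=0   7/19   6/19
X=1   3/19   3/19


H(X) = 0.8997, H(Y) = 0.9980, H(X,Y) = 1.8968
I(X;Y) = H(X) + H(Y) - H(X,Y) = 0.0009 bits


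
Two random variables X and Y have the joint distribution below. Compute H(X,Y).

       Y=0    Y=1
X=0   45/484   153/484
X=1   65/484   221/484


H(X,Y) = -Σ p(x,y) log₂ p(x,y)
  p(0,0)=45/484: -0.0930 × log₂(0.0930) = 0.3186
  p(0,1)=153/484: -0.3161 × log₂(0.3161) = 0.5252
  p(1,0)=65/484: -0.1343 × log₂(0.1343) = 0.3890
  p(1,1)=221/484: -0.4566 × log₂(0.4566) = 0.5164
H(X,Y) = 1.7492 bits


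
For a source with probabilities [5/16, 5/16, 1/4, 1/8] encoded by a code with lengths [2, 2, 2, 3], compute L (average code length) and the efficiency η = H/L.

Average length L = Σ p_i × l_i = 2.1250 bits
Entropy H = 1.9238 bits
Efficiency η = H/L × 100% = 90.53%


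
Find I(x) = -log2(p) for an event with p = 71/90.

Information content I(x) = -log₂(p(x))
I = -log₂(71/90) = -log₂(0.7889)
I = 0.3421 bits


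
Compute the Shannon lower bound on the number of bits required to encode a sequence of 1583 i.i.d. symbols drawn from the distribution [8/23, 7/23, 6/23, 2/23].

Entropy H = 1.8644 bits/symbol
Minimum bits = H × n = 1.8644 × 1583
= 2951.31 bits


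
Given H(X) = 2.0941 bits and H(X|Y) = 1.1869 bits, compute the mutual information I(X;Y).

I(X;Y) = H(X) - H(X|Y)
I(X;Y) = 2.0941 - 1.1869 = 0.9072 bits


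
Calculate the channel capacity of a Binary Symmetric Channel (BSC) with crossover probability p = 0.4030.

For BSC with error probability p:
C = 1 - H(p) where H(p) is binary entropy
H(0.4030) = -0.4030 × log₂(0.4030) - 0.5970 × log₂(0.5970)
H(p) = 0.9727
C = 1 - 0.9727 = 0.0273 bits/use


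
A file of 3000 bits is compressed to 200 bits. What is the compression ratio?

Compression ratio = Original / Compressed
= 3000 / 200 = 15.00:1


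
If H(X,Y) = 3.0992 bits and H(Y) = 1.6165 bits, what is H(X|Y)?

Chain rule: H(X,Y) = H(X|Y) + H(Y)
H(X|Y) = H(X,Y) - H(Y) = 3.0992 - 1.6165 = 1.4827 bits


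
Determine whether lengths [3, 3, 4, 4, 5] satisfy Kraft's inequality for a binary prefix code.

Kraft inequality: Σ 2^(-l_i) ≤ 1 for prefix-free code
Calculating: 2^(-3) + 2^(-3) + 2^(-4) + 2^(-4) + 2^(-5)
= 0.125 + 0.125 + 0.0625 + 0.0625 + 0.03125
= 0.4062
Since 0.4062 ≤ 1, prefix-free code exists


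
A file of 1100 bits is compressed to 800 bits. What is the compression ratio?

Compression ratio = Original / Compressed
= 1100 / 800 = 1.38:1


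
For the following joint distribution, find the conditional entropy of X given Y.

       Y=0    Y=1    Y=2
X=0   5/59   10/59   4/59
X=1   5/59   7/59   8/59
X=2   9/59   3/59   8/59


H(X|Y) = Σ_y p(y) H(X|Y=y)
  p(Y=0) = 19/59, H(X|Y=0) = 1.5243
  p(Y=1) = 20/59, H(X|Y=1) = 1.4406
  p(Y=2) = 20/59, H(X|Y=2) = 1.5219
H(X|Y) = 0.3220×1.5243 + 0.3390×1.4406 + 0.3390×1.5219 = 1.4951 bits


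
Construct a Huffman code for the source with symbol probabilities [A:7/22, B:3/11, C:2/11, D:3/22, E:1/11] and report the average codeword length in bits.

Huffman tree construction:
Combine smallest probabilities repeatedly
Resulting codes:
  A: 11 (length 2)
  B: 10 (length 2)
  C: 00 (length 2)
  D: 011 (length 3)
  E: 010 (length 3)
Average length = Σ p(s) × length(s) = 2.2273 bits


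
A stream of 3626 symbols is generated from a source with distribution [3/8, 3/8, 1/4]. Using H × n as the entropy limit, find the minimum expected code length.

Entropy H = 1.5613 bits/symbol
Minimum bits = H × n = 1.5613 × 3626
= 5661.19 bits


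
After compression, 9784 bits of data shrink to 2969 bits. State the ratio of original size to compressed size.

Compression ratio = Original / Compressed
= 9784 / 2969 = 3.30:1


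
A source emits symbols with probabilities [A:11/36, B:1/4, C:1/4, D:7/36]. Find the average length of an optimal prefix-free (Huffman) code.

Huffman tree construction:
Combine smallest probabilities repeatedly
Resulting codes:
  A: 11 (length 2)
  B: 01 (length 2)
  C: 10 (length 2)
  D: 00 (length 2)
Average length = Σ p(s) × length(s) = 2.0000 bits


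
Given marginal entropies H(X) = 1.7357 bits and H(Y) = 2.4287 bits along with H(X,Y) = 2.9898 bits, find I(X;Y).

I(X;Y) = H(X) + H(Y) - H(X,Y)
I(X;Y) = 1.7357 + 2.4287 - 2.9898 = 1.1746 bits


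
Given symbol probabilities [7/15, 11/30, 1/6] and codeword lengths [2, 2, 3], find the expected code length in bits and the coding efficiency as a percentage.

Average length L = Σ p_i × l_i = 2.1667 bits
Entropy H = 1.4747 bits
Efficiency η = H/L × 100% = 68.06%


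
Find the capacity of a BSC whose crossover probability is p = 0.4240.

For BSC with error probability p:
C = 1 - H(p) where H(p) is binary entropy
H(0.4240) = -0.4240 × log₂(0.4240) - 0.5760 × log₂(0.5760)
H(p) = 0.9833
C = 1 - 0.9833 = 0.0167 bits/use


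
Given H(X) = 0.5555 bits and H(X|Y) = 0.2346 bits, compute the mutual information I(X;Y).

I(X;Y) = H(X) - H(X|Y)
I(X;Y) = 0.5555 - 0.2346 = 0.3209 bits


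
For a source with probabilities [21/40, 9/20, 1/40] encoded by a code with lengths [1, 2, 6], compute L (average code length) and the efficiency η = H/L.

Average length L = Σ p_i × l_i = 1.5750 bits
Entropy H = 1.1395 bits
Efficiency η = H/L × 100% = 72.35%


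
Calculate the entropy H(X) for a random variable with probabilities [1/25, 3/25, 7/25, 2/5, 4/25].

H(X) = -Σ p(x) log₂ p(x)
  -1/25 × log₂(1/25) = 0.1858
  -3/25 × log₂(3/25) = 0.3671
  -7/25 × log₂(7/25) = 0.5142
  -2/5 × log₂(2/5) = 0.5288
  -4/25 × log₂(4/25) = 0.4230
H(X) = 2.0188 bits


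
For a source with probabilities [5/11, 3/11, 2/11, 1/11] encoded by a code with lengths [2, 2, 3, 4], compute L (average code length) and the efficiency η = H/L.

Average length L = Σ p_i × l_i = 2.3636 bits
Entropy H = 1.7899 bits
Efficiency η = H/L × 100% = 75.73%


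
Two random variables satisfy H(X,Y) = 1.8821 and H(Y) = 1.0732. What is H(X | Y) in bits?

Chain rule: H(X,Y) = H(X|Y) + H(Y)
H(X|Y) = H(X,Y) - H(Y) = 1.8821 - 1.0732 = 0.8089 bits


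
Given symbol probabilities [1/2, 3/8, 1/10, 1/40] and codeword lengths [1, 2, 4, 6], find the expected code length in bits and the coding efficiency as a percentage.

Average length L = Σ p_i × l_i = 1.8000 bits
Entropy H = 1.4959 bits
Efficiency η = H/L × 100% = 83.10%


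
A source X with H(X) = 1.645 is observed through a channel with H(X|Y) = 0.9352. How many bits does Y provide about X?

I(X;Y) = H(X) - H(X|Y)
I(X;Y) = 1.645 - 0.9352 = 0.7098 bits


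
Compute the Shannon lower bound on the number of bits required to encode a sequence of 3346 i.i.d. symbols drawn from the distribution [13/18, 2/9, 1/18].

Entropy H = 1.0529 bits/symbol
Minimum bits = H × n = 1.0529 × 3346
= 3523.14 bits


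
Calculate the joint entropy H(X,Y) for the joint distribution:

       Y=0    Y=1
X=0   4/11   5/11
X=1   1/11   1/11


H(X,Y) = -Σ p(x,y) log₂ p(x,y)
  p(0,0)=4/11: -0.3636 × log₂(0.3636) = 0.5307
  p(0,1)=5/11: -0.4545 × log₂(0.4545) = 0.5170
  p(1,0)=1/11: -0.0909 × log₂(0.0909) = 0.3145
  p(1,1)=1/11: -0.0909 × log₂(0.0909) = 0.3145
H(X,Y) = 1.6767 bits


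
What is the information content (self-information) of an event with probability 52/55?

Information content I(x) = -log₂(p(x))
I = -log₂(52/55) = -log₂(0.9455)
I = 0.0809 bits


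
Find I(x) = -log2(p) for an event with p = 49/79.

Information content I(x) = -log₂(p(x))
I = -log₂(49/79) = -log₂(0.6203)
I = 0.6891 bits


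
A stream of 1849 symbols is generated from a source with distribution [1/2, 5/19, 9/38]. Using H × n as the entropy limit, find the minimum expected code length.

Entropy H = 1.4990 bits/symbol
Minimum bits = H × n = 1.4990 × 1849
= 2771.65 bits


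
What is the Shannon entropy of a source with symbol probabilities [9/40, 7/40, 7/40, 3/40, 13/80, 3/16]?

H(X) = -Σ p(x) log₂ p(x)
  -9/40 × log₂(9/40) = 0.4842
  -7/40 × log₂(7/40) = 0.4401
  -7/40 × log₂(7/40) = 0.4401
  -3/40 × log₂(3/40) = 0.2803
  -13/80 × log₂(13/80) = 0.4260
  -3/16 × log₂(3/16) = 0.4528
H(X) = 2.5234 bits


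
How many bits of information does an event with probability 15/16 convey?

Information content I(x) = -log₂(p(x))
I = -log₂(15/16) = -log₂(0.9375)
I = 0.0931 bits


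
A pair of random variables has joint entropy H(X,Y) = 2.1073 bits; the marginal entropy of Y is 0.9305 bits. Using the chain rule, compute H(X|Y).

Chain rule: H(X,Y) = H(X|Y) + H(Y)
H(X|Y) = H(X,Y) - H(Y) = 2.1073 - 0.9305 = 1.1768 bits


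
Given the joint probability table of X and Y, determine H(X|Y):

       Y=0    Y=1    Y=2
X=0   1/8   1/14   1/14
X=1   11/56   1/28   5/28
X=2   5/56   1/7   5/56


H(X|Y) = Σ_y p(y) H(X|Y=y)
  p(Y=0) = 23/56, H(X|Y=0) = 1.5099
  p(Y=1) = 1/4, H(X|Y=1) = 1.3788
  p(Y=2) = 19/56, H(X|Y=2) = 1.4675
H(X|Y) = 0.4107×1.5099 + 0.2500×1.3788 + 0.3393×1.4675 = 1.4627 bits


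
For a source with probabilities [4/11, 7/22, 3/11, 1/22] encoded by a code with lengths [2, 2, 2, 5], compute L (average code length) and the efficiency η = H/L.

Average length L = Σ p_i × l_i = 2.1364 bits
Entropy H = 1.7703 bits
Efficiency η = H/L × 100% = 82.86%


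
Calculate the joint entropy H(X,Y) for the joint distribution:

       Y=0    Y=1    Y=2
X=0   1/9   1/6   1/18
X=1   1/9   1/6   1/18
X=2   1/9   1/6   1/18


H(X,Y) = -Σ p(x,y) log₂ p(x,y)
  p(0,0)=1/9: -0.1111 × log₂(0.1111) = 0.3522
  p(0,1)=1/6: -0.1667 × log₂(0.1667) = 0.4308
  p(0,2)=1/18: -0.0556 × log₂(0.0556) = 0.2317
  p(1,0)=1/9: -0.1111 × log₂(0.1111) = 0.3522
  p(1,1)=1/6: -0.1667 × log₂(0.1667) = 0.4308
  p(1,2)=1/18: -0.0556 × log₂(0.0556) = 0.2317
  p(2,0)=1/9: -0.1111 × log₂(0.1111) = 0.3522
  p(2,1)=1/6: -0.1667 × log₂(0.1667) = 0.4308
  p(2,2)=1/18: -0.0556 × log₂(0.0556) = 0.2317
H(X,Y) = 3.0441 bits


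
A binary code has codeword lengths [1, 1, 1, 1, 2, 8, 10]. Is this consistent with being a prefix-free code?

Kraft inequality: Σ 2^(-l_i) ≤ 1 for prefix-free code
Calculating: 2^(-1) + 2^(-1) + 2^(-1) + 2^(-1) + 2^(-2) + 2^(-8) + 2^(-10)
= 0.5 + 0.5 + 0.5 + 0.5 + 0.25 + 0.00390625 + 0.0009765625
= 2.2549
Since 2.2549 > 1, prefix-free code does not exist


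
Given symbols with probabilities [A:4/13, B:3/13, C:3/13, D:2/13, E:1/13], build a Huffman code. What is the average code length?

Huffman tree construction:
Combine smallest probabilities repeatedly
Resulting codes:
  A: 11 (length 2)
  B: 00 (length 2)
  C: 01 (length 2)
  D: 101 (length 3)
  E: 100 (length 3)
Average length = Σ p(s) × length(s) = 2.2308 bits


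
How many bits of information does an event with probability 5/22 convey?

Information content I(x) = -log₂(p(x))
I = -log₂(5/22) = -log₂(0.2273)
I = 2.1375 bits


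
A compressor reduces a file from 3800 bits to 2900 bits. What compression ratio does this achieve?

Compression ratio = Original / Compressed
= 3800 / 2900 = 1.31:1


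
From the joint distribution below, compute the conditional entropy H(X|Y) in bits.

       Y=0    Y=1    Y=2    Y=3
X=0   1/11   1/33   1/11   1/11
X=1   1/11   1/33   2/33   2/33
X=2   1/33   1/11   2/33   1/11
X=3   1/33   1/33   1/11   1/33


H(X|Y) = Σ_y p(y) H(X|Y=y)
  p(Y=0) = 8/33, H(X|Y=0) = 1.8113
  p(Y=1) = 2/11, H(X|Y=1) = 1.7925
  p(Y=2) = 10/33, H(X|Y=2) = 1.9710
  p(Y=3) = 3/11, H(X|Y=3) = 1.8911
H(X|Y) = 0.2424×1.8113 + 0.1818×1.7925 + 0.3030×1.9710 + 0.2727×1.8911 = 1.8780 bits
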